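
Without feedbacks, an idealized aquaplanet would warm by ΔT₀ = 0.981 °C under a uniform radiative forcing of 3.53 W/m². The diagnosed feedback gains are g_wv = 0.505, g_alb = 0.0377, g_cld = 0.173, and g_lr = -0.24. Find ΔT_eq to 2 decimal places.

1.87 °C

Total gain g = 0.505 + 0.0377 + 0.173 − 0.24 = 0.4757.
Amplification A = 1/(1 − 0.4757) = 1.907.
ΔT = 0.981 × 1.907 = 1.87 °C.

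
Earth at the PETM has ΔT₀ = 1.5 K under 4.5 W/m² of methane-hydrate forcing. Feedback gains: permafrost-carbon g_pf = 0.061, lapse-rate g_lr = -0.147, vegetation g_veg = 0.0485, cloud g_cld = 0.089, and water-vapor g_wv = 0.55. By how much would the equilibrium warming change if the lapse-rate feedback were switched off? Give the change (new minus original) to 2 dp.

2.20 K

Original: g = 0.6015, ΔT = 1.5/(1−0.6015) = 3.7641 K.
Without lapse-rate: g' = 0.7485, ΔT' = 1.5/(1−0.7485) = 5.9642 K.
Change = 5.9642 − 3.7641 = 2.20 K.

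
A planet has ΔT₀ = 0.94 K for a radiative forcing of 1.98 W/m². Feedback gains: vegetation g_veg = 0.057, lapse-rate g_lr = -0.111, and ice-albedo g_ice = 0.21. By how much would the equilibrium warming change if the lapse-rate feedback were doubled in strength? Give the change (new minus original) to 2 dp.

-0.13 K

Original: g = 0.156, ΔT = 0.94/(1−0.156) = 1.1137 K.
With doubled lapse-rate: g' = 0.045, ΔT' = 0.94/(1−0.045) = 0.9843 K.
Change = 0.9843 − 1.1137 = -0.13 K.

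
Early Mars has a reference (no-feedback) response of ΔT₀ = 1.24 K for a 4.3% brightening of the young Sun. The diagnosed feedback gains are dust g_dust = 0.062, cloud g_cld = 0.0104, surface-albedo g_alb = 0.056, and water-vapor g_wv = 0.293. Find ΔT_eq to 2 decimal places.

Total gain g = 0.062 + 0.0104 + 0.056 + 0.293 = 0.4214.
Amplification A = 1/(1 − 0.4214) = 1.728.
ΔT = 1.24 × 1.728 = 2.14 K.

2.14 K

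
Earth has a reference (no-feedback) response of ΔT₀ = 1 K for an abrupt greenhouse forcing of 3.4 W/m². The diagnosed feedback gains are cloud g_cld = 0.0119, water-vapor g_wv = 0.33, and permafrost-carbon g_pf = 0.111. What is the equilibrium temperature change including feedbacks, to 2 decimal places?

1.83 K

Total gain g = 0.0119 + 0.33 + 0.111 = 0.4529.
Amplification A = 1/(1 − 0.4529) = 1.828.
ΔT = 1 × 1.828 = 1.83 K.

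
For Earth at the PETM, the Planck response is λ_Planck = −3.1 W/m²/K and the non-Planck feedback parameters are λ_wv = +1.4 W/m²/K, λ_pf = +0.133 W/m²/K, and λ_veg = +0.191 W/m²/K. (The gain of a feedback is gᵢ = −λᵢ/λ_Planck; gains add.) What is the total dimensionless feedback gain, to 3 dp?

Convert to gains: g_wv = 1.4/3.1 = 0.4516; g_pf = 0.133/3.1 = 0.0429; g_veg = 0.191/3.1 = 0.06161.
Total gain g = 0.55611.

0.556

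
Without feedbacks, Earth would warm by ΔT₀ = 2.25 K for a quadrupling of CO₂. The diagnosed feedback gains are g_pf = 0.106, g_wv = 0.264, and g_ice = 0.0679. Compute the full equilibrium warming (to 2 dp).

Total gain g = 0.106 + 0.264 + 0.0679 = 0.4379.
Amplification A = 1/(1 − 0.4379) = 1.779.
ΔT = 2.25 × 1.779 = 4.00 K.

4.00 K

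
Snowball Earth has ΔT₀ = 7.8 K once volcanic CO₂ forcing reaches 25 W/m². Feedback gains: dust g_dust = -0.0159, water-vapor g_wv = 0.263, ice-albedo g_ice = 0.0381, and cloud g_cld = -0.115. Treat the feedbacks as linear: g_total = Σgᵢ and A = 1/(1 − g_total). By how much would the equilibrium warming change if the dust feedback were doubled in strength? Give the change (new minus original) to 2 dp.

Original: g = 0.1702, ΔT = 7.8/(1−0.1702) = 9.3999 K.
With doubled dust: g' = 0.1543, ΔT' = 7.8/(1−0.1543) = 9.2231 K.
Change = 9.2231 − 9.3999 = -0.18 K.

-0.18 K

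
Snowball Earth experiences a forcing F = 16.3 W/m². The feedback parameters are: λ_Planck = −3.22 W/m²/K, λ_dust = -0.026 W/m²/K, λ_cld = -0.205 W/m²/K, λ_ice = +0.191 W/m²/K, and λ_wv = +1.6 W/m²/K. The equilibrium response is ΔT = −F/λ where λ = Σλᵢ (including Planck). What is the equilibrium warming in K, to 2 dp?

9.82 K

Net feedback parameter λ = (−3.22) + (-0.026) + (-0.205) + (+0.191) + (+1.6) = -1.66 W/m²/K.
ΔT = −F/λ = −16.3/(-1.66) = 9.82 K.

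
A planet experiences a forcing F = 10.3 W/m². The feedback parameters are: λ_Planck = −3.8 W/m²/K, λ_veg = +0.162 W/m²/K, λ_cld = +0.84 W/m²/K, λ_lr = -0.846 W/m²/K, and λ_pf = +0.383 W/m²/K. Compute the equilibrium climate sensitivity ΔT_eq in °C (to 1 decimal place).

Net feedback parameter λ = (−3.8) + (+0.162) + (+0.84) + (-0.846) + (+0.383) = -3.261 W/m²/K.
ΔT = −F/λ = −10.3/(-3.261) = 3.2 °C.

3.2 °C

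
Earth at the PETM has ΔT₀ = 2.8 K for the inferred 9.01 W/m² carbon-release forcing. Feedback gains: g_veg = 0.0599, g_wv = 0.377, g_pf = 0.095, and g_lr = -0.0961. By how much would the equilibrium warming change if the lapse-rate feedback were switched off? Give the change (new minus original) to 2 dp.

1.02 K

Original: g = 0.4358, ΔT = 2.8/(1−0.4358) = 4.9628 K.
Without lapse-rate: g' = 0.5319, ΔT' = 2.8/(1−0.5319) = 5.9816 K.
Change = 5.9816 − 4.9628 = 1.02 K.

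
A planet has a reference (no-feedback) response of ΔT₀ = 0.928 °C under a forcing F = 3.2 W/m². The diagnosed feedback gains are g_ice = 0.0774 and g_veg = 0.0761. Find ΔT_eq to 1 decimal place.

1.1 °C

Total gain g = 0.0774 + 0.0761 = 0.1535.
Amplification A = 1/(1 − 0.1535) = 1.181.
ΔT = 0.928 × 1.181 = 1.1 °C.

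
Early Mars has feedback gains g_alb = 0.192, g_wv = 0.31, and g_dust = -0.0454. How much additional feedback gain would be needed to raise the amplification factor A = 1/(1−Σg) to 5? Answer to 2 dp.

Current total gain = 0.4566.
Target gain for A = 5: g* = 1 − 1/5 = 0.8.
Additional gain needed = 0.8 − 0.4566 = 0.34.

0.34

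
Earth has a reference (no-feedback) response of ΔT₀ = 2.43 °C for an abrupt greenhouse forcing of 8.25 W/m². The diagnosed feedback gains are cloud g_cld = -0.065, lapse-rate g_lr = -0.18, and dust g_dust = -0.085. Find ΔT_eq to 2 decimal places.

1.83 °C

Total gain g = -0.065 − 0.18 − 0.085 = -0.33.
Amplification A = 1/(1 + 0.33) = 0.7519.
ΔT = 2.43 × 0.7519 = 1.83 °C.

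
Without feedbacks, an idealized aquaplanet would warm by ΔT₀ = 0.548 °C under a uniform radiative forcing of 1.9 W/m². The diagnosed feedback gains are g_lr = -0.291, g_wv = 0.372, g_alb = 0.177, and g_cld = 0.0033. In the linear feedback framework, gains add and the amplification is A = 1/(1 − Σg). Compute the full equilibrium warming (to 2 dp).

0.74 °C

Total gain g = -0.291 + 0.372 + 0.177 + 0.0033 = 0.2613.
Amplification A = 1/(1 − 0.2613) = 1.354.
ΔT = 0.548 × 1.354 = 0.74 °C.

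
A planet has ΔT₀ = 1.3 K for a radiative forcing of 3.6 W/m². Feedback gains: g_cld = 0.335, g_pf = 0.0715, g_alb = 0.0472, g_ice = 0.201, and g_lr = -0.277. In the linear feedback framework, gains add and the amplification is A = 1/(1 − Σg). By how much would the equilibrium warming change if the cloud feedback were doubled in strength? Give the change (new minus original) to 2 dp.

Original: g = 0.3777, ΔT = 1.3/(1−0.3777) = 2.0890 K.
With doubled cloud: g' = 0.7127, ΔT' = 1.3/(1−0.7127) = 4.5249 K.
Change = 4.5249 − 2.0890 = 2.44 K.

2.44 K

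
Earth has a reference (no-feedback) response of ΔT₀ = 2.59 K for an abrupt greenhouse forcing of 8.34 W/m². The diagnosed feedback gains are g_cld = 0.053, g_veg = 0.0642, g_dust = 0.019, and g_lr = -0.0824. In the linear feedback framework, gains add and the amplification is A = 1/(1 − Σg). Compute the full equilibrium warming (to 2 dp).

2.74 K

Total gain g = 0.053 + 0.0642 + 0.019 − 0.0824 = 0.0538.
Amplification A = 1/(1 − 0.0538) = 1.057.
ΔT = 2.59 × 1.057 = 2.74 K.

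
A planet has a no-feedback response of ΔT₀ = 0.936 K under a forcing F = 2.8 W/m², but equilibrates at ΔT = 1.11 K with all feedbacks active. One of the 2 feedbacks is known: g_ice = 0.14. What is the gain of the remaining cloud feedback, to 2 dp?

Amplification A = ΔT/ΔT₀ = 1.11/0.936 = 1.186.
Total gain g = 1 − 1/A = 1 − 1/1.186 = 0.1568.
The known gain is 0.14.
g_cld = 0.1568 − 0.14 = 0.02.

0.02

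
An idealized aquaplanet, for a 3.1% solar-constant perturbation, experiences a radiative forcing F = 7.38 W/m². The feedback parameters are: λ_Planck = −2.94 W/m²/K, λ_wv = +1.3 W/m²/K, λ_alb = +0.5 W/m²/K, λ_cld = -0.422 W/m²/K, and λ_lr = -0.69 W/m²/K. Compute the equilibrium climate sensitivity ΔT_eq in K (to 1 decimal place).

Net feedback parameter λ = (−2.94) + (+1.3) + (+0.5) + (-0.422) + (-0.69) = -2.252 W/m²/K.
ΔT = −F/λ = −7.38/(-2.252) = 3.3 K.

3.3 K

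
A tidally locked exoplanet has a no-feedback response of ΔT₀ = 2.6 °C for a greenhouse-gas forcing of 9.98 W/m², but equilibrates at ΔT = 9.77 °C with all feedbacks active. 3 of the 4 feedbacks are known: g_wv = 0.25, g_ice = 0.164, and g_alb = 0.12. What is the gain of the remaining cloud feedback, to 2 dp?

Amplification A = ΔT/ΔT₀ = 9.77/2.6 = 3.758.
Total gain g = 1 − 1/A = 1 − 1/3.758 = 0.7339.
Known gains sum to 0.25 + 0.164 + 0.12 = 0.534.
g_cld = 0.7339 − 0.534 = 0.20.

0.20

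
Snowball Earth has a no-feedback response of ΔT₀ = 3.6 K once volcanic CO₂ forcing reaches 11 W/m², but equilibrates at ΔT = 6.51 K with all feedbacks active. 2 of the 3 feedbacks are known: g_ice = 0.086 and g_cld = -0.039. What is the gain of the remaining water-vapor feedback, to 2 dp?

0.40

Amplification A = ΔT/ΔT₀ = 6.51/3.6 = 1.808.
Total gain g = 1 − 1/A = 1 − 1/1.808 = 0.4469.
Known gains sum to 0.086 − 0.039 = 0.047.
g_wv = 0.4469 − 0.047 = 0.40.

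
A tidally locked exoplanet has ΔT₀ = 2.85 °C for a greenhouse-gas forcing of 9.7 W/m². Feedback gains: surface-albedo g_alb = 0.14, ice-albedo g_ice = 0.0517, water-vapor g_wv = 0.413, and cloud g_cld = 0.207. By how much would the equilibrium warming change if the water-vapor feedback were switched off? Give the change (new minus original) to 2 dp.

-10.40 °C

Original: g = 0.8117, ΔT = 2.85/(1−0.8117) = 15.1354 °C.
Without water-vapor: g' = 0.3987, ΔT' = 2.85/(1−0.3987) = 4.7397 °C.
Change = 4.7397 − 15.1354 = -10.40 °C.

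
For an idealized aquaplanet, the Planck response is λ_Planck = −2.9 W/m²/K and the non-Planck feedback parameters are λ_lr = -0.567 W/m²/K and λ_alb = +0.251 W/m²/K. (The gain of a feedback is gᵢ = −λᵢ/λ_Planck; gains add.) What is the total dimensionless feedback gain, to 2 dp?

Convert to gains: g_lr = -0.567/2.9 = -0.1955; g_alb = 0.251/2.9 = 0.08655.
Total gain g = -0.10895.

-0.11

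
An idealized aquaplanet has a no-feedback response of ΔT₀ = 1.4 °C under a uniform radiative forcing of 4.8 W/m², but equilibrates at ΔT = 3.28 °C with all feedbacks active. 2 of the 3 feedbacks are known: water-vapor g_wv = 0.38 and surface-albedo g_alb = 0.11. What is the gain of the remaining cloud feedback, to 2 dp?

Amplification A = ΔT/ΔT₀ = 3.28/1.4 = 2.343.
Total gain g = 1 − 1/A = 1 − 1/2.343 = 0.5732.
Known gains sum to 0.38 + 0.11 = 0.49.
g_cld = 0.5732 − 0.49 = 0.08.

0.08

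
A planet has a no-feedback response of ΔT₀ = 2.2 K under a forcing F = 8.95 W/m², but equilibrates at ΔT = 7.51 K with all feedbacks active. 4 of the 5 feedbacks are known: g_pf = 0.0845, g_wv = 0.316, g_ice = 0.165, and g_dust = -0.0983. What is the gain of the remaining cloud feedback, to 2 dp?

Amplification A = ΔT/ΔT₀ = 7.51/2.2 = 3.414.
Total gain g = 1 − 1/A = 1 − 1/3.414 = 0.7071.
Known gains sum to 0.0845 + 0.316 + 0.165 − 0.0983 = 0.4672.
g_cld = 0.7071 − 0.4672 = 0.24.

0.24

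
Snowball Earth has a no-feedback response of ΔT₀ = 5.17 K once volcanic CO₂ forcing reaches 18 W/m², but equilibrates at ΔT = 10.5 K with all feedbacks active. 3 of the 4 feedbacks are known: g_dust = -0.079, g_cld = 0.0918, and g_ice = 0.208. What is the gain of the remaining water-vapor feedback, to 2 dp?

Amplification A = ΔT/ΔT₀ = 10.5/5.17 = 2.031.
Total gain g = 1 − 1/A = 1 − 1/2.031 = 0.5076.
Known gains sum to -0.079 + 0.0918 + 0.208 = 0.2208.
g_wv = 0.5076 − 0.2208 = 0.29.

0.29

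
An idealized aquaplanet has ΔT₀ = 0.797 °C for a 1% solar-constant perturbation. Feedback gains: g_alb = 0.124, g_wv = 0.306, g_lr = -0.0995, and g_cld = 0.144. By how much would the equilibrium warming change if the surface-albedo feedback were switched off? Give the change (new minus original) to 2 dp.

Original: g = 0.4745, ΔT = 0.797/(1−0.4745) = 1.5167 °C.
Without surface-albedo: g' = 0.3505, ΔT' = 0.797/(1−0.3505) = 1.2271 °C.
Change = 1.2271 − 1.5167 = -0.29 °C.

-0.29 °C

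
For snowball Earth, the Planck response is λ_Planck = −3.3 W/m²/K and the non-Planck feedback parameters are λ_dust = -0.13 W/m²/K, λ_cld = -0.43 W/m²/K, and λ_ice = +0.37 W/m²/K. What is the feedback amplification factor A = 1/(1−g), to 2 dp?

0.95

Convert to gains: g_dust = -0.13/3.3 = -0.03939; g_cld = -0.43/3.3 = -0.1303; g_ice = 0.37/3.3 = 0.1121.
Total gain g = -0.05759.
A = 1/(1 + 0.05759) = 0.95.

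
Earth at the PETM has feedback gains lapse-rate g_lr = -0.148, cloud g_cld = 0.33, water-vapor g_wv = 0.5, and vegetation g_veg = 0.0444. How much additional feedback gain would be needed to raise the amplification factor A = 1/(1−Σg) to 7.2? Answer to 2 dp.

Current total gain = 0.7264.
Target gain for A = 7.2: g* = 1 − 1/7.2 = 0.8611.
Additional gain needed = 0.8611 − 0.7264 = 0.13.

0.13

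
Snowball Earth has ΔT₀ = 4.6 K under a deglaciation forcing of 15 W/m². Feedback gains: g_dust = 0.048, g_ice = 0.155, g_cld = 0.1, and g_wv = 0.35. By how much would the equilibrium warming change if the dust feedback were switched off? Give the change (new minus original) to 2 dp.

Original: g = 0.653, ΔT = 4.6/(1−0.653) = 13.2565 K.
Without dust: g' = 0.605, ΔT' = 4.6/(1−0.605) = 11.6456 K.
Change = 11.6456 − 13.2565 = -1.61 K.

-1.61 K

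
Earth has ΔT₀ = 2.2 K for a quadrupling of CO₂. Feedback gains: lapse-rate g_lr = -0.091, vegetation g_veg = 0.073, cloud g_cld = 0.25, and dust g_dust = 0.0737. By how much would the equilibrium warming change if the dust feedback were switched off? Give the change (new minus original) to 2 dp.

Original: g = 0.3057, ΔT = 2.2/(1−0.3057) = 3.1687 K.
Without dust: g' = 0.232, ΔT' = 2.2/(1−0.232) = 2.8646 K.
Change = 2.8646 − 3.1687 = -0.30 K.

-0.30 K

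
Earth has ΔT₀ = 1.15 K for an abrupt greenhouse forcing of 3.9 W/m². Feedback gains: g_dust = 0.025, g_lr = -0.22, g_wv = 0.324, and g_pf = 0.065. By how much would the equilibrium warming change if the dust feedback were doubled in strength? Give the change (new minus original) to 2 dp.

0.05 K

Original: g = 0.194, ΔT = 1.15/(1−0.194) = 1.4268 K.
With doubled dust: g' = 0.219, ΔT' = 1.15/(1−0.219) = 1.4725 K.
Change = 1.4725 − 1.4268 = 0.05 K.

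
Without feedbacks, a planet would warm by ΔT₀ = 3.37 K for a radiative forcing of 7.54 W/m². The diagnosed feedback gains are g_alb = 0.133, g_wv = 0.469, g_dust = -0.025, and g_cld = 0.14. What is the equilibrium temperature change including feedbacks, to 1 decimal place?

11.9 K

Total gain g = 0.133 + 0.469 − 0.025 + 0.14 = 0.717.
Amplification A = 1/(1 − 0.717) = 3.534.
ΔT = 3.37 × 3.534 = 11.9 K.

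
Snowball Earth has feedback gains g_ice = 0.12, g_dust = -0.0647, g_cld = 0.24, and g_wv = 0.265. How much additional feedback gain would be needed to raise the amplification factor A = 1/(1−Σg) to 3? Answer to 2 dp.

0.11

Current total gain = 0.5603.
Target gain for A = 3: g* = 1 − 1/3 = 0.6667.
Additional gain needed = 0.6667 − 0.5603 = 0.11.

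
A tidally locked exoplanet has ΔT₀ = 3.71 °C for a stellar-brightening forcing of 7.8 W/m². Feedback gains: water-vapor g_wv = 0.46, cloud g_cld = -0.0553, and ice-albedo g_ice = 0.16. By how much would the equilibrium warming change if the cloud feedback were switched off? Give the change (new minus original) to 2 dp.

Original: g = 0.5647, ΔT = 3.71/(1−0.5647) = 8.5229 °C.
Without cloud: g' = 0.62, ΔT' = 3.71/(1−0.62) = 9.7632 °C.
Change = 9.7632 − 8.5229 = 1.24 °C.

1.24 °C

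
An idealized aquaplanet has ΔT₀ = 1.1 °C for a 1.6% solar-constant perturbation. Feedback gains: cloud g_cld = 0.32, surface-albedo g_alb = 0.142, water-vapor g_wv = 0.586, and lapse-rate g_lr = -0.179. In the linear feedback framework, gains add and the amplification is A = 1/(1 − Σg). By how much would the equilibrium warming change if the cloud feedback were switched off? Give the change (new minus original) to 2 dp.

-5.96 °C

Original: g = 0.869, ΔT = 1.1/(1−0.869) = 8.3969 °C.
Without cloud: g' = 0.549, ΔT' = 1.1/(1−0.549) = 2.4390 °C.
Change = 2.4390 − 8.3969 = -5.96 °C.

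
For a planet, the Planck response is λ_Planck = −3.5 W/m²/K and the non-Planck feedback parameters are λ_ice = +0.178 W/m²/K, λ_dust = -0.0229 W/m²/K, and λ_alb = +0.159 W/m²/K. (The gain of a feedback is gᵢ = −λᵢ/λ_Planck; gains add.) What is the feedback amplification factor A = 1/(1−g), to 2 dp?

1.10

Convert to gains: g_ice = 0.178/3.5 = 0.05086; g_dust = -0.0229/3.5 = -0.006543; g_alb = 0.159/3.5 = 0.04543.
Total gain g = 0.089747.
A = 1/(1 − 0.089747) = 1.10.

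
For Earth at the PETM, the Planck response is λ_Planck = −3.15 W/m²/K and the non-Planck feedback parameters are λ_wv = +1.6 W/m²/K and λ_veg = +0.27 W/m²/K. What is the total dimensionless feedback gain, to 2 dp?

0.59

Convert to gains: g_wv = 1.6/3.15 = 0.5079; g_veg = 0.27/3.15 = 0.08571.
Total gain g = 0.59361.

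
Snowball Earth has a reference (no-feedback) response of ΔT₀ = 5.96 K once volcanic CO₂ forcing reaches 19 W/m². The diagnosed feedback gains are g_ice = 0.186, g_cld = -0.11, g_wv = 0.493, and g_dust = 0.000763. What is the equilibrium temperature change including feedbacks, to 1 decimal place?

13.9 K

Total gain g = 0.186 − 0.11 + 0.493 + 0.000763 = 0.569763.
Amplification A = 1/(1 − 0.569763) = 2.324.
ΔT = 5.96 × 2.324 = 13.9 K.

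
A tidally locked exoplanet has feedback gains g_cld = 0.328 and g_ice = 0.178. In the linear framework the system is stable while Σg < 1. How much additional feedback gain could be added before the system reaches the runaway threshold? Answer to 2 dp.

0.49

Current total gain = 0.328 + 0.178 = 0.506.
Margin to runaway = 1 − 0.506 = 0.49.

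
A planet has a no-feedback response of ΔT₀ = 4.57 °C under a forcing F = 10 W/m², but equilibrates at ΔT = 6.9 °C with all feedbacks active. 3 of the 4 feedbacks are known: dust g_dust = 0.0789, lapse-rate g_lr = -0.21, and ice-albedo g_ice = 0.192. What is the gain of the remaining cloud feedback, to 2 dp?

Amplification A = ΔT/ΔT₀ = 6.9/4.57 = 1.51.
Total gain g = 1 − 1/A = 1 − 1/1.51 = 0.3377.
Known gains sum to 0.0789 − 0.21 + 0.192 = 0.0609.
g_cld = 0.3377 − 0.0609 = 0.28.

0.28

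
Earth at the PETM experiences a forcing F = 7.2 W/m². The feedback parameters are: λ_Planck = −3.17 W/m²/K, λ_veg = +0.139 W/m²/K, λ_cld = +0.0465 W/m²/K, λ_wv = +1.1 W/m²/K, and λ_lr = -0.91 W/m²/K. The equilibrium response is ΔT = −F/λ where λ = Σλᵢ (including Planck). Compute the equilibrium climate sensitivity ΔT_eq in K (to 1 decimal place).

2.6 K

Net feedback parameter λ = (−3.17) + (+0.139) + (+0.0465) + (+1.1) + (-0.91) = -2.7945 W/m²/K.
ΔT = −F/λ = −7.2/(-2.7945) = 2.6 K.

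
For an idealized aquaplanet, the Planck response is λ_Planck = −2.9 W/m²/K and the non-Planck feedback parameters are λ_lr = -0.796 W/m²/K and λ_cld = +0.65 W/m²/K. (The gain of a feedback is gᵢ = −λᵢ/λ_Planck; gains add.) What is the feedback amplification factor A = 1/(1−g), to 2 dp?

0.95

Convert to gains: g_lr = -0.796/2.9 = -0.2745; g_cld = 0.65/2.9 = 0.2241.
Total gain g = -0.0504.
A = 1/(1 + 0.0504) = 0.95.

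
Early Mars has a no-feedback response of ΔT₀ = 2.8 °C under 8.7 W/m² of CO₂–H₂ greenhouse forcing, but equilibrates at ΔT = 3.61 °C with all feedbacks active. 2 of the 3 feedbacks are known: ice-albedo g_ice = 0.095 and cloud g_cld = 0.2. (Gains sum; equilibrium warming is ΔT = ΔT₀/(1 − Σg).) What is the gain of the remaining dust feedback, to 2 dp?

-0.07

Amplification A = ΔT/ΔT₀ = 3.61/2.8 = 1.289.
Total gain g = 1 − 1/A = 1 − 1/1.289 = 0.2242.
Known gains sum to 0.095 + 0.2 = 0.295.
g_dust = 0.2242 − 0.295 = -0.07.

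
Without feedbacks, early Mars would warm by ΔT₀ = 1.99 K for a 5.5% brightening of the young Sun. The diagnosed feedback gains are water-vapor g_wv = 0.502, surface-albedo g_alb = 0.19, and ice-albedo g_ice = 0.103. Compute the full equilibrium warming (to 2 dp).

Total gain g = 0.502 + 0.19 + 0.103 = 0.795.
Amplification A = 1/(1 − 0.795) = 4.878.
ΔT = 1.99 × 4.878 = 9.71 K.

9.71 K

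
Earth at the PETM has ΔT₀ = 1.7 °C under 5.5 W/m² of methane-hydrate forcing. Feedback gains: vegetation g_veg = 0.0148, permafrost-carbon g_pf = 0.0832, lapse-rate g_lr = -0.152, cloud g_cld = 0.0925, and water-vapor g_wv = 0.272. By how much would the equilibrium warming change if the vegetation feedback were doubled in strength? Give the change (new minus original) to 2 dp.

0.05 °C

Original: g = 0.3105, ΔT = 1.7/(1−0.3105) = 2.4656 °C.
With doubled vegetation: g' = 0.3253, ΔT' = 1.7/(1−0.3253) = 2.5196 °C.
Change = 2.5196 − 2.4656 = 0.05 °C.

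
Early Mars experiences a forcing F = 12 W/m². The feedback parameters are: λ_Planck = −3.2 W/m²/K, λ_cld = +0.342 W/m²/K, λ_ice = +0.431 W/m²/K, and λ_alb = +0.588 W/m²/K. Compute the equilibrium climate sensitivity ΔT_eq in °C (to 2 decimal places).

Net feedback parameter λ = (−3.2) + (+0.342) + (+0.431) + (+0.588) = -1.839 W/m²/K.
ΔT = −F/λ = −12/(-1.839) = 6.53 °C.

6.53 °C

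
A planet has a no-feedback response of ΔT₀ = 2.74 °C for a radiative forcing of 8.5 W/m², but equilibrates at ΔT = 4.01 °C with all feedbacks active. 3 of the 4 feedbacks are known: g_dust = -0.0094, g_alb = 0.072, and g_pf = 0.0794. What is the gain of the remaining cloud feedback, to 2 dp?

0.17

Amplification A = ΔT/ΔT₀ = 4.01/2.74 = 1.464.
Total gain g = 1 − 1/A = 1 − 1/1.464 = 0.3169.
Known gains sum to -0.0094 + 0.072 + 0.0794 = 0.142.
g_cld = 0.3169 − 0.142 = 0.17.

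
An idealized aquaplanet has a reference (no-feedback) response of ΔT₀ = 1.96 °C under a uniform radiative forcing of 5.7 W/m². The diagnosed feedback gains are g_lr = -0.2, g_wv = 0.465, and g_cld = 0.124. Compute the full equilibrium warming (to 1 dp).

3.2 °C

Total gain g = -0.2 + 0.465 + 0.124 = 0.389.
Amplification A = 1/(1 − 0.389) = 1.637.
ΔT = 1.96 × 1.637 = 3.2 °C.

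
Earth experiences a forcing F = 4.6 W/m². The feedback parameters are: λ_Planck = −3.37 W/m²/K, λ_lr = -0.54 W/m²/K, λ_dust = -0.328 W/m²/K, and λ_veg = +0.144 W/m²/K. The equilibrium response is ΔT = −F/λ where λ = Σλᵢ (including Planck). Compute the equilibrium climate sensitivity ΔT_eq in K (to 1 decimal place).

Net feedback parameter λ = (−3.37) + (-0.54) + (-0.328) + (+0.144) = -4.094 W/m²/K.
ΔT = −F/λ = −4.6/(-4.094) = 1.1 K.

1.1 K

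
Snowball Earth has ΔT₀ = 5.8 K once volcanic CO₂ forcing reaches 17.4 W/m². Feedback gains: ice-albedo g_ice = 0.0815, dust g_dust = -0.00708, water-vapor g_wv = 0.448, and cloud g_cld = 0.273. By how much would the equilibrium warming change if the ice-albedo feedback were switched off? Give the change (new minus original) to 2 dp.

-8.08 K

Original: g = 0.79542, ΔT = 5.8/(1−0.79542) = 28.3508 K.
Without ice-albedo: g' = 0.71392, ΔT' = 5.8/(1−0.71392) = 20.2740 K.
Change = 20.2740 − 28.3508 = -8.08 K.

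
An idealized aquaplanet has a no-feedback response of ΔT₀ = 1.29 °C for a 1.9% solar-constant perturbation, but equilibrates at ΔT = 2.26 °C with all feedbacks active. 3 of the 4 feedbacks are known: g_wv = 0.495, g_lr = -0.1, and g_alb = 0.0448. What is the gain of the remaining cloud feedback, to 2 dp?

Amplification A = ΔT/ΔT₀ = 2.26/1.29 = 1.752.
Total gain g = 1 − 1/A = 1 − 1/1.752 = 0.4292.
Known gains sum to 0.495 − 0.1 + 0.0448 = 0.4398.
g_cld = 0.4292 − 0.4398 = -0.01.

-0.01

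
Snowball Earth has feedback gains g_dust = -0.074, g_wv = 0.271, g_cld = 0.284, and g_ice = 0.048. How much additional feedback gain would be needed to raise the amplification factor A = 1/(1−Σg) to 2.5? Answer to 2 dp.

Current total gain = 0.529.
Target gain for A = 2.5: g* = 1 − 1/2.5 = 0.6.
Additional gain needed = 0.6 − 0.529 = 0.07.

0.07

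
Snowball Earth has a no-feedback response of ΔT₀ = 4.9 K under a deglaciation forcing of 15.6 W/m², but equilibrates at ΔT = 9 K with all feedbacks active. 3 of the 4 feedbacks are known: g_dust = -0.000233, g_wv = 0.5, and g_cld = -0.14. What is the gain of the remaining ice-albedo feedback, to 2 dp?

Amplification A = ΔT/ΔT₀ = 9/4.9 = 1.837.
Total gain g = 1 − 1/A = 1 − 1/1.837 = 0.4556.
Known gains sum to -0.000233 + 0.5 − 0.14 = 0.359767.
g_ice = 0.4556 − 0.359767 = 0.10.

0.10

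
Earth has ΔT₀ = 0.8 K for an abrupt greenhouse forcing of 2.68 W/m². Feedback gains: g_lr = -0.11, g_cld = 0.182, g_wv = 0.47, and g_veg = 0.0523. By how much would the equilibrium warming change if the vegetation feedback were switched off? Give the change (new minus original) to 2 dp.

-0.23 K

Original: g = 0.5943, ΔT = 0.8/(1−0.5943) = 1.9719 K.
Without vegetation: g' = 0.542, ΔT' = 0.8/(1−0.542) = 1.7467 K.
Change = 1.7467 − 1.9719 = -0.23 K.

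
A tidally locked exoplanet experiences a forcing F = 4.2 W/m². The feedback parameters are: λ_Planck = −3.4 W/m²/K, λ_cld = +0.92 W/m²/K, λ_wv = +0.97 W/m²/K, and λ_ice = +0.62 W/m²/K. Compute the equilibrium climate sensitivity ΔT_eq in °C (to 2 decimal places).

Net feedback parameter λ = (−3.4) + (+0.92) + (+0.97) + (+0.62) = -0.89 W/m²/K.
ΔT = −F/λ = −4.2/(-0.89) = 4.72 °C.

4.72 °C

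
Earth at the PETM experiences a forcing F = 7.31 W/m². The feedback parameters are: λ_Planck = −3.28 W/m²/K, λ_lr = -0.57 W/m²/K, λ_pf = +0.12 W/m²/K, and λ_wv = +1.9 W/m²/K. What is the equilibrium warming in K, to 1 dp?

Net feedback parameter λ = (−3.28) + (-0.57) + (+0.12) + (+1.9) = -1.83 W/m²/K.
ΔT = −F/λ = −7.31/(-1.83) = 4.0 K.

4.0 K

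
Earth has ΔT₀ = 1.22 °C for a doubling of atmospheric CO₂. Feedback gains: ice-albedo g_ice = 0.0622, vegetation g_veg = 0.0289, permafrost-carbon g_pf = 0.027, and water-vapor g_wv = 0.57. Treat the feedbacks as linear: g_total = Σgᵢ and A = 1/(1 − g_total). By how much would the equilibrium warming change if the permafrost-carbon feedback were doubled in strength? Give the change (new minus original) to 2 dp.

Original: g = 0.6881, ΔT = 1.22/(1−0.6881) = 3.9115 °C.
With doubled permafrost-carbon: g' = 0.7151, ΔT' = 1.22/(1−0.7151) = 4.2822 °C.
Change = 4.2822 − 3.9115 = 0.37 °C.

0.37 °C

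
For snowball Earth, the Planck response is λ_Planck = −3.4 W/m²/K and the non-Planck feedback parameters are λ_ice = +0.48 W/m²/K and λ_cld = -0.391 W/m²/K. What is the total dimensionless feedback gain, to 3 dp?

0.026

Convert to gains: g_ice = 0.48/3.4 = 0.1412; g_cld = -0.391/3.4 = -0.115.
Total gain g = 0.0262.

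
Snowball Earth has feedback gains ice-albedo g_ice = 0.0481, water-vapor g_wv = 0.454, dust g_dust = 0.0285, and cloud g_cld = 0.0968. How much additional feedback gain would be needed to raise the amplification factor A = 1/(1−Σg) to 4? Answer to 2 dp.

Current total gain = 0.6274.
Target gain for A = 4: g* = 1 − 1/4 = 0.75.
Additional gain needed = 0.75 − 0.6274 = 0.12.

0.12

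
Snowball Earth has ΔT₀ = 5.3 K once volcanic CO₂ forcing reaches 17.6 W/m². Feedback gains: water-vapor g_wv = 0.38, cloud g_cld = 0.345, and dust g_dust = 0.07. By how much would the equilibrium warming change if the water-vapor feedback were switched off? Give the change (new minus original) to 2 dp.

-16.79 K

Original: g = 0.795, ΔT = 5.3/(1−0.795) = 25.8537 K.
Without water-vapor: g' = 0.415, ΔT' = 5.3/(1−0.415) = 9.0598 K.
Change = 9.0598 − 25.8537 = -16.79 K.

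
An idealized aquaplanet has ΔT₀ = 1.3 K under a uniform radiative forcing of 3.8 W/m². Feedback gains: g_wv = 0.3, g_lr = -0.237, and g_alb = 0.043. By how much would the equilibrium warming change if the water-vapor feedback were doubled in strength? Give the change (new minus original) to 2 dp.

Original: g = 0.106, ΔT = 1.3/(1−0.106) = 1.4541 K.
With doubled water-vapor: g' = 0.406, ΔT' = 1.3/(1−0.406) = 2.1886 K.
Change = 2.1886 − 1.4541 = 0.73 K.

0.73 K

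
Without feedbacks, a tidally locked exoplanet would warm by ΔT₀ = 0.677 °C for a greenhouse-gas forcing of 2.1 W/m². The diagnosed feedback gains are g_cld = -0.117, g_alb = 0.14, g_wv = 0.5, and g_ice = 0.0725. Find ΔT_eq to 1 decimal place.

Total gain g = -0.117 + 0.14 + 0.5 + 0.0725 = 0.5955.
Amplification A = 1/(1 − 0.5955) = 2.472.
ΔT = 0.677 × 2.472 = 1.7 °C.

1.7 °C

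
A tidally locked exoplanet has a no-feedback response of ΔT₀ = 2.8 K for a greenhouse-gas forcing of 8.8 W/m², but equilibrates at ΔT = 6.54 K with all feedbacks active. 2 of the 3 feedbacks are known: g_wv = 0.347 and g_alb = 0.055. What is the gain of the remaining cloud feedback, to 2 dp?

Amplification A = ΔT/ΔT₀ = 6.54/2.8 = 2.336.
Total gain g = 1 − 1/A = 1 − 1/2.336 = 0.5719.
Known gains sum to 0.347 + 0.055 = 0.402.
g_cld = 0.5719 − 0.402 = 0.17.

0.17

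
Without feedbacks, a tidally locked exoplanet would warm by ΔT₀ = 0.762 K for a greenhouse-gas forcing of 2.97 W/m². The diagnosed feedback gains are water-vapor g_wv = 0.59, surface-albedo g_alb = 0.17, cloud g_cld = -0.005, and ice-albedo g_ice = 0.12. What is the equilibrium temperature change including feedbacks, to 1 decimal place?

Total gain g = 0.59 + 0.17 − 0.005 + 0.12 = 0.875.
Amplification A = 1/(1 − 0.875) = 8.
ΔT = 0.762 × 8 = 6.1 K.

6.1 K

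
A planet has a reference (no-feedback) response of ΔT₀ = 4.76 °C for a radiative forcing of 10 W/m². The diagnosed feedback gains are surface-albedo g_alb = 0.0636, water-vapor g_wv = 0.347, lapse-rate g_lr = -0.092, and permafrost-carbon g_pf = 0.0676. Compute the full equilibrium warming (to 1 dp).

Total gain g = 0.0636 + 0.347 − 0.092 + 0.0676 = 0.3862.
Amplification A = 1/(1 − 0.3862) = 1.629.
ΔT = 4.76 × 1.629 = 7.8 °C.

7.8 °C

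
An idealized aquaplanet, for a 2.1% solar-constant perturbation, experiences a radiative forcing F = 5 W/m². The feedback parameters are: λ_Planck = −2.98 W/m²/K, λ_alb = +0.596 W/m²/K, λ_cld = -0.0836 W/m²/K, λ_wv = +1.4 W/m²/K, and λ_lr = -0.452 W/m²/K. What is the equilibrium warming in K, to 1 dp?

3.3 K

Net feedback parameter λ = (−2.98) + (+0.596) + (-0.0836) + (+1.4) + (-0.452) = -1.5196 W/m²/K.
ΔT = −F/λ = −5/(-1.5196) = 3.3 K.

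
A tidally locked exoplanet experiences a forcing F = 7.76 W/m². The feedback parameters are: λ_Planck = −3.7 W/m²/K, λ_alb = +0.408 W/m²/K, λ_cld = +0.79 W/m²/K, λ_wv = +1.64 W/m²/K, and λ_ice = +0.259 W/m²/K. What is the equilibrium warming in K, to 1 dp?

12.9 K

Net feedback parameter λ = (−3.7) + (+0.408) + (+0.79) + (+1.64) + (+0.259) = -0.603 W/m²/K.
ΔT = −F/λ = −7.76/(-0.603) = 12.9 K.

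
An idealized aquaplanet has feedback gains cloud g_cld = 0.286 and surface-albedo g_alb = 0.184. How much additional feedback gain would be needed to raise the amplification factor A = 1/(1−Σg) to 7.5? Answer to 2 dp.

Current total gain = 0.47.
Target gain for A = 7.5: g* = 1 − 1/7.5 = 0.8667.
Additional gain needed = 0.8667 − 0.47 = 0.40.

0.40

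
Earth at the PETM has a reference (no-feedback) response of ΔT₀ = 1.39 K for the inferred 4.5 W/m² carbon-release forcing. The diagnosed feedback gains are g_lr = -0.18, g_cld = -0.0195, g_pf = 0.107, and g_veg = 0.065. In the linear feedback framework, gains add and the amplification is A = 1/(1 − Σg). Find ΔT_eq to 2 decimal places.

1.35 K

Total gain g = -0.18 − 0.0195 + 0.107 + 0.065 = -0.0275.
Amplification A = 1/(1 + 0.0275) = 0.9732.
ΔT = 1.39 × 0.9732 = 1.35 K.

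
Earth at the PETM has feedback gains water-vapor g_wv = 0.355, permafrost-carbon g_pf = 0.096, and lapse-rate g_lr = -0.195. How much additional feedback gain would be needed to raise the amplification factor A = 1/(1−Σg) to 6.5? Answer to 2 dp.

0.59

Current total gain = 0.256.
Target gain for A = 6.5: g* = 1 − 1/6.5 = 0.8462.
Additional gain needed = 0.8462 − 0.256 = 0.59.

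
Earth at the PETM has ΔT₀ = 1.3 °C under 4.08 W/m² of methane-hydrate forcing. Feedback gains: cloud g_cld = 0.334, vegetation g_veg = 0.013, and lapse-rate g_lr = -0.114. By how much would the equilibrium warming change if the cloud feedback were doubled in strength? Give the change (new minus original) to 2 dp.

Original: g = 0.233, ΔT = 1.3/(1−0.233) = 1.6949 °C.
With doubled cloud: g' = 0.567, ΔT' = 1.3/(1−0.567) = 3.0023 °C.
Change = 3.0023 − 1.6949 = 1.31 °C.

1.31 °C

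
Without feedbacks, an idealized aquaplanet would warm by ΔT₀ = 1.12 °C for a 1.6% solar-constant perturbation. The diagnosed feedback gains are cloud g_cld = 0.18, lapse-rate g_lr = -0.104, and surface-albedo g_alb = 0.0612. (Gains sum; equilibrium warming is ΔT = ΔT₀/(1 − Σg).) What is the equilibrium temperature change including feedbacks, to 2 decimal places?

1.30 °C

Total gain g = 0.18 − 0.104 + 0.0612 = 0.1372.
Amplification A = 1/(1 − 0.1372) = 1.159.
ΔT = 1.12 × 1.159 = 1.30 °C.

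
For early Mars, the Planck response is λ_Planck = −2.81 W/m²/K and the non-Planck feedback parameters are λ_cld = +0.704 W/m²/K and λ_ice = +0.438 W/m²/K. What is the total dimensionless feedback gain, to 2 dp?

Convert to gains: g_cld = 0.704/2.81 = 0.2505; g_ice = 0.438/2.81 = 0.1559.
Total gain g = 0.4064.

0.41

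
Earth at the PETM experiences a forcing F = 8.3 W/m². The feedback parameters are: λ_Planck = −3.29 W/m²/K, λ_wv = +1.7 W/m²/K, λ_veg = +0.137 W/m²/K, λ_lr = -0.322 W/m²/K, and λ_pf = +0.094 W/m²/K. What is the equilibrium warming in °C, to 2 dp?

Net feedback parameter λ = (−3.29) + (+1.7) + (+0.137) + (-0.322) + (+0.094) = -1.681 W/m²/K.
ΔT = −F/λ = −8.3/(-1.681) = 4.94 °C.

4.94 °C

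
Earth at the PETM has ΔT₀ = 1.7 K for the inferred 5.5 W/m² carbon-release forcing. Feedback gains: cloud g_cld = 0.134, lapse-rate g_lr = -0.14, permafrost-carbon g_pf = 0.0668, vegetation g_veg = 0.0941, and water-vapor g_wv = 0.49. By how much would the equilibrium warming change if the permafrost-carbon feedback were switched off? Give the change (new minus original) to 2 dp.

Original: g = 0.6449, ΔT = 1.7/(1−0.6449) = 4.7874 K.
Without permafrost-carbon: g' = 0.5781, ΔT' = 1.7/(1−0.5781) = 4.0294 K.
Change = 4.0294 − 4.7874 = -0.76 K.

-0.76 K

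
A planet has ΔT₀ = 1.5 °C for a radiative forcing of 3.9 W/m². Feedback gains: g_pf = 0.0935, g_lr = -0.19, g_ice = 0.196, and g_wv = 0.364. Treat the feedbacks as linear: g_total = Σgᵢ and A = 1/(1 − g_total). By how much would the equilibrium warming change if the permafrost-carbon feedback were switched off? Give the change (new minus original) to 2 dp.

Original: g = 0.4635, ΔT = 1.5/(1−0.4635) = 2.7959 °C.
Without permafrost-carbon: g' = 0.37, ΔT' = 1.5/(1−0.37) = 2.3810 °C.
Change = 2.3810 − 2.7959 = -0.41 °C.

-0.41 °C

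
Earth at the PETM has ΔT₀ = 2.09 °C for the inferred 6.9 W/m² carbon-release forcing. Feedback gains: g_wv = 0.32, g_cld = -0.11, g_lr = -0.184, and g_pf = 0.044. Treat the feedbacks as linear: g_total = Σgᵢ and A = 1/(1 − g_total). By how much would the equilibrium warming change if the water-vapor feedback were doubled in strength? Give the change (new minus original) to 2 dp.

Original: g = 0.07, ΔT = 2.09/(1−0.07) = 2.2473 °C.
With doubled water-vapor: g' = 0.39, ΔT' = 2.09/(1−0.39) = 3.4262 °C.
Change = 3.4262 − 2.2473 = 1.18 °C.

1.18 °C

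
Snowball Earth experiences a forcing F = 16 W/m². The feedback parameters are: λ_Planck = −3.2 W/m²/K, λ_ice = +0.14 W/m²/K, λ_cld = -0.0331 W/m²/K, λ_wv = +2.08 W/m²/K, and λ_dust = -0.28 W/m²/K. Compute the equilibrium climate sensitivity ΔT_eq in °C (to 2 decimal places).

Net feedback parameter λ = (−3.2) + (+0.14) + (-0.0331) + (+2.08) + (-0.28) = -1.2931 W/m²/K.
ΔT = −F/λ = −16/(-1.2931) = 12.37 °C.

12.37 °C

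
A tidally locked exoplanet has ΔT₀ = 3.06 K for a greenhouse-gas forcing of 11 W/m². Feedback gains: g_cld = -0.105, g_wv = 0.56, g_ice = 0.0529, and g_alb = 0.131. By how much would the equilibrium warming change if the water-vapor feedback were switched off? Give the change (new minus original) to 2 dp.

Original: g = 0.6389, ΔT = 3.06/(1−0.6389) = 8.4741 K.
Without water-vapor: g' = 0.0789, ΔT' = 3.06/(1−0.0789) = 3.3221 K.
Change = 3.3221 − 8.4741 = -5.15 K.

-5.15 K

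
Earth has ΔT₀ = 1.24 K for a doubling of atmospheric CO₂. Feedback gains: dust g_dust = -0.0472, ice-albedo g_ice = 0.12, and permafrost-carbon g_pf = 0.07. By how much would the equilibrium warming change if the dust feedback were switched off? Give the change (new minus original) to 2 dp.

0.08 K

Original: g = 0.1428, ΔT = 1.24/(1−0.1428) = 1.4466 K.
Without dust: g' = 0.19, ΔT' = 1.24/(1−0.19) = 1.5309 K.
Change = 1.5309 − 1.4466 = 0.08 K.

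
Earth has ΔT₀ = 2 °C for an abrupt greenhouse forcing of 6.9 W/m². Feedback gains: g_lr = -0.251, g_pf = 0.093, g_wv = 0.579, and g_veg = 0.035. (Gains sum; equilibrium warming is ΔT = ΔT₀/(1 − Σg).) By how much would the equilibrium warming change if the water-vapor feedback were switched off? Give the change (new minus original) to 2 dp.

Original: g = 0.456, ΔT = 2/(1−0.456) = 3.6765 °C.
Without water-vapor: g' = -0.123, ΔT' = 2/(1+0.123) = 1.7809 °C.
Change = 1.7809 − 3.6765 = -1.90 °C.

-1.90 °C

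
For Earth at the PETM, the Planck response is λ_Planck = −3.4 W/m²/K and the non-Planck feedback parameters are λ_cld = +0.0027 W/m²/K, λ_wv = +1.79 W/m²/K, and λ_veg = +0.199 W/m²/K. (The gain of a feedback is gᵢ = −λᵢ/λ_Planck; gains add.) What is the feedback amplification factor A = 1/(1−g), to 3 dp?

Convert to gains: g_cld = 0.0027/3.4 = 0.000794; g_wv = 1.79/3.4 = 0.5265; g_veg = 0.199/3.4 = 0.05853.
Total gain g = 0.585824.
A = 1/(1 − 0.585824) = 2.414.

2.414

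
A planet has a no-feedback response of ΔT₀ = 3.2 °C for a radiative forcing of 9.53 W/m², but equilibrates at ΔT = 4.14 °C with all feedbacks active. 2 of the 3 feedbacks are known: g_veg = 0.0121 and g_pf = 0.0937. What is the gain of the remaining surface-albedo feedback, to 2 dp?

Amplification A = ΔT/ΔT₀ = 4.14/3.2 = 1.294.
Total gain g = 1 − 1/A = 1 − 1/1.294 = 0.2272.
Known gains sum to 0.0121 + 0.0937 = 0.1058.
g_alb = 0.2272 − 0.1058 = 0.12.

0.12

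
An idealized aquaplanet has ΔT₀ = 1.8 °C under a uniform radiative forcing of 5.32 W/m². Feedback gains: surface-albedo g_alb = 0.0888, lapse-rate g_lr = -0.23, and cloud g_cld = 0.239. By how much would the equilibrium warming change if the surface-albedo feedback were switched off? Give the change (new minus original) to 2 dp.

Original: g = 0.0978, ΔT = 1.8/(1−0.0978) = 1.9951 °C.
Without surface-albedo: g' = 0.009, ΔT' = 1.8/(1−0.009) = 1.8163 °C.
Change = 1.8163 − 1.9951 = -0.18 °C.

-0.18 °C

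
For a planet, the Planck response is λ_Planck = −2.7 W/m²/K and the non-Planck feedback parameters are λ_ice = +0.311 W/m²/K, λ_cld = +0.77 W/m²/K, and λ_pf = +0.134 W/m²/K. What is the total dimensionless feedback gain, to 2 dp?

Convert to gains: g_ice = 0.311/2.7 = 0.1152; g_cld = 0.77/2.7 = 0.2852; g_pf = 0.134/2.7 = 0.04963.
Total gain g = 0.45003.

0.45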